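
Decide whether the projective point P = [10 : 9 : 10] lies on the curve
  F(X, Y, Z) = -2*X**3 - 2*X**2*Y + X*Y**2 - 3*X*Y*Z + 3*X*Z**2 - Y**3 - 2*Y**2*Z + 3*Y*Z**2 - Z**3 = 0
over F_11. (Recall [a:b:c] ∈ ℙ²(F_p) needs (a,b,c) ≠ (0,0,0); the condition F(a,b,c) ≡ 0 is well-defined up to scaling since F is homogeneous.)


F(10,9,10) ≡ 5 (mod 11); P is NOT on the curve.

Evaluate F(10, 9, 10) term-by-term (mod 11).
  -2*X**3 ↦ -2·1000·1·1 = -2000
  -2*X**2*Y ↦ -2·100·9·1 = -1800
  X*Y**2 ↦ 1·10·81·1 = 810
  -3*X*Y*Z ↦ -3·10·9·10 = -2700
  3*X*Z**2 ↦ 3·10·1·100 = 3000
  -Y**3 ↦ -1·1·729·1 = -729
  -2*Y**2*Z ↦ -2·1·81·10 = -1620
  3*Y*Z**2 ↦ 3·1·9·100 = 2700
  -Z**3 ↦ -1·1·1·1000 = -1000
Sum: F(10, 9, 10) = (-2000) + (-1800) + (810) + (-2700) + (3000) + (-729) + (-1620) + (2700) + (-1000) = -3339.
Reducing mod 11: -3339 ≡ 5 (mod 11).
Since F(a, b, c) ≡ 5 ≠ 0 (mod 11), P does NOT lie on the curve.


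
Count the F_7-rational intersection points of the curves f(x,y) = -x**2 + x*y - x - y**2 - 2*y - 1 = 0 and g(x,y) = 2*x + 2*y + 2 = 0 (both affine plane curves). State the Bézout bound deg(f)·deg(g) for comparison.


Common zeros: {(0, 6), (4, 2)}; count = 2; Bézout bound = 2.

deg(f) = 2, deg(g) = 1, so Bézout bound = 2.
Scan x ∈ F_7. For each x, list the y ∈ F_7 with f(x, y) ≡ 0 and those with g(x, y) ≡ 0 (mod 7); the common zeros in that column are the intersection.
  x = 0: f ≡ 0 at y ∈ {6}; g ≡ 0 at y ∈ {6}; common: {6}.
  x = 1: f ≡ 0 at y ∈ ∅; g ≡ 0 at y ∈ {5}; common: ∅.
  x = 2: f ≡ 0 at y ∈ {0}; g ≡ 0 at y ∈ {4}; common: ∅.
  x = 3: f ≡ 0 at y ∈ ∅; g ≡ 0 at y ∈ {3}; common: ∅.
  x = 4: f ≡ 0 at y ∈ {0, 2}; g ≡ 0 at y ∈ {2}; common: {2}.
  x = 5: f ≡ 0 at y ∈ {4, 6}; g ≡ 0 at y ∈ {1}; common: ∅.
  x = 6: f ≡ 0 at y ∈ ∅; g ≡ 0 at y ∈ {0}; common: ∅.
Collecting: common zeros = {(0, 6), (4, 2)}, so the count is 2.
Comparison with the Bézout bound: 2 ≤ 2 = deg(f)·deg(g), as expected for curves with no common component (the bound is attained).


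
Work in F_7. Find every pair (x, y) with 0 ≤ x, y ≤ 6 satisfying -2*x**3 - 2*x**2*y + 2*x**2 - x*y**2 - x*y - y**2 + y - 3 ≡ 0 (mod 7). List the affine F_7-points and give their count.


Affine F_7-points: {(1, 1), (1, 5), (3, 1), (4, 2), (4, 5), (5, 0), (5, 5)}; count = 7.

For each of the 49 pairs (x, y) ∈ F_7², evaluate f(x, y) mod 7. Record the zeros.
  x = 0: [0↦4, 1↦4, 2↦2, 3↦5, 4↦6, 5↦5, 6↦2]  zeros at y ∈ ∅
  x = 1: [0↦4, 1↦0, 2↦6, 3↦1, 4↦6, 5↦0, 6↦4]  zeros at y ∈ {1, 5}
  x = 2: [0↦3, 1↦5, 2↦1, 3↦5, 4↦3, 5↦2, 6↦2]  zeros at y ∈ ∅
  x = 3: [0↦3, 1↦0, 2↦3, 3↦5, 4↦6, 5↦6, 6↦5]  zeros at y ∈ {1}
  x = 4: [0↦6, 1↦1, 2↦0, 3↦3, 4↦3, 5↦0, 6↦1]  zeros at y ∈ {2, 5}
  x = 5: [0↦0, 1↦3, 2↦1, 3↦1, 4↦3, 5↦0, 6↦6]  zeros at y ∈ {0, 5}
  x = 6: [0↦1, 1↦1, 2↦1, 3↦1, 4↦1, 5↦1, 6↦1]  zeros at y ∈ ∅
Collecting zeros: affine points = {(1, 1), (1, 5), (3, 1), (4, 2), (4, 5), (5, 0), (5, 5)}.
Total count |C(F_7)_aff| = 7.


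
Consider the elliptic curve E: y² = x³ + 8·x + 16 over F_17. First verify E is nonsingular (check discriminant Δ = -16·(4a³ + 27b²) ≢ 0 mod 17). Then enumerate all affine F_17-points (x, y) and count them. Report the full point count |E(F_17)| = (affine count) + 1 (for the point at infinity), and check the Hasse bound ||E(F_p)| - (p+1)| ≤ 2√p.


Affine points = {(0, 4), (0, 13), (1, 5), (1, 12), (3, 4), (3, 13), (6, 5), (6, 12), (9, 1), (9, 16), (10, 5), (10, 12), (12, 2), (12, 15), (14, 4), (14, 13), (15, 3), (15, 14)}; affine count = 18; |E(F_17)| = 19.

Discriminant check: Δ ∝ 4a³ + 27b² = 4·8³ + 27·16² = 4·512 + 27·256 ≡ 1 (mod 17). Nonzero ⇒ E is nonsingular.
For each x ∈ F_17, compute rhs = x³ + 8·x + 16 mod 17, then count y ∈ F_17 with y² ≡ rhs.
  x = 0: rhs = 16, matching y values: 4, 13 (2 points).
  x = 1: rhs = 8, matching y values: 5, 12 (2 points).
  x = 2: rhs = 6, matching y values: none (0 points).
  x = 3: rhs = 16, matching y values: 4, 13 (2 points).
  x = 4: rhs = 10, matching y values: none (0 points).
  x = 5: rhs = 11, matching y values: none (0 points).
  x = 6: rhs = 8, matching y values: 5, 12 (2 points).
  x = 7: rhs = 7, matching y values: none (0 points).
  x = 8: rhs = 14, matching y values: none (0 points).
  x = 9: rhs = 1, matching y values: 1, 16 (2 points).
  x = 10: rhs = 8, matching y values: 5, 12 (2 points).
  x = 11: rhs = 7, matching y values: none (0 points).
  x = 12: rhs = 4, matching y values: 2, 15 (2 points).
  x = 13: rhs = 5, matching y values: none (0 points).
  x = 14: rhs = 16, matching y values: 4, 13 (2 points).
  x = 15: rhs = 9, matching y values: 3, 14 (2 points).
  x = 16: rhs = 7, matching y values: none (0 points).
Total affine count: 18.
Full point count |E(F_17)| = 18 + 1 = 19.
Hasse bound: |19 − (17+1)| = |1| = 1 ≤ 2√17 ≈ 8.2462 ✓.


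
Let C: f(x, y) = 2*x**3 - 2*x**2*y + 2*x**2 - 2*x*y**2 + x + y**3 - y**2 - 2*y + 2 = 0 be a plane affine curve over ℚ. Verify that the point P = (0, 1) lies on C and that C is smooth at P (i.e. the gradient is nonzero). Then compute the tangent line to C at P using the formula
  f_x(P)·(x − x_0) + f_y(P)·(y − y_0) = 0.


Tangent line at P: -x - y + 1 = 0.

Step 1: f(0, 1) = 0, so P lies on C.
Step 2: partial derivatives
  f_x(x, y) = 6*x**2 - 4*x*y + 4*x - 2*y**2 + 1, f_y(x, y) = -2*x**2 - 4*x*y + 3*y**2 - 2*y - 2.
  f_x(P) = -1, f_y(P) = -1 (gradient nonzero, so P is smooth).
Step 3: tangent line at P: -1·(x − 0) + -1·(y − 1) = 0.
Expanding: -x - y + 1 = 0.


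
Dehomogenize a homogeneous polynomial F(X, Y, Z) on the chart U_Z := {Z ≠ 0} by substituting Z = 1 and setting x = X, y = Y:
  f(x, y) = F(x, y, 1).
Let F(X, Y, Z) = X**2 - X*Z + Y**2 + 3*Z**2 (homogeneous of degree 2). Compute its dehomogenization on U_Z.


f(x, y) = x**2 - x + y**2 + 3

On U_Z we set Z = 1. Each monomial c·X^i·Y^j·Z^k in F becomes c·x^i·y^j·1^k = c·x^i·y^j.
Substituting Z = 1: F(X, Y, 1) = x**2 - x + y**2 + 3.
Note: deg(f) ≤ deg(F) = 2; strict inequality happens when F is divisible by Z (lost terms).


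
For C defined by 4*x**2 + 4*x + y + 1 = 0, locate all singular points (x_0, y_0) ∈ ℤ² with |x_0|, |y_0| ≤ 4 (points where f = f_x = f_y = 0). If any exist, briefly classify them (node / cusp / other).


No singular points in the scanned grid; C is smooth there.

Compute partial derivatives:
  f_x = 8*x + 4.
  f_y = 1.
f_y = 1 is a nonzero constant, so f_y never vanishes: no point (x, y) can satisfy f = f_x = f_y = 0. In particular no (x, y) ∈ {−4, ..., 4}² is singular; the curve is smooth.


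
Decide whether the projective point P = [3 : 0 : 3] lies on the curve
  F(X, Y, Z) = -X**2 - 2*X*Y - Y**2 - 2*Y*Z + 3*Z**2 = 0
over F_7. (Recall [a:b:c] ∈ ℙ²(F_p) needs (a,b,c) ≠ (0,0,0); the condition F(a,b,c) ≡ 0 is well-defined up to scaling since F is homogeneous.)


F(3,0,3) ≡ 4 (mod 7); P is NOT on the curve.

Evaluate F(3, 0, 3) term-by-term (mod 7).
  -X**2 ↦ -1·9·1·1 = -9
  -2*X*Y ↦ -2·3·0·1 = 0
  -Y**2 ↦ -1·1·0·1 = 0
  -2*Y*Z ↦ -2·1·0·3 = 0
  3*Z**2 ↦ 3·1·1·9 = 27
Sum: F(3, 0, 3) = (-9) + (0) + (0) + (0) + (27) = 18.
Reducing mod 7: 18 ≡ 4 (mod 7).
Since F(a, b, c) ≡ 4 ≠ 0 (mod 7), P does NOT lie on the curve.


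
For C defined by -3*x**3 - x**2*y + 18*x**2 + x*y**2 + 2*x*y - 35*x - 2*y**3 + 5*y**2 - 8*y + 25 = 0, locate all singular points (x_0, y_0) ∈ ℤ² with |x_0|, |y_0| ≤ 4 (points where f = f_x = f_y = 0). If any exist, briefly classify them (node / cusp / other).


Singular points: {(2, 1)}; classification: node.

Compute partial derivatives:
  f_x = -9*x**2 - 2*x*y + 36*x + y**2 + 2*y - 35.
  f_y = -x**2 + 2*x*y + 2*x - 6*y**2 + 10*y - 8.
Scan x_0 ∈ {−4, ..., 4}. For each x_0, f_y(x_0, y) is a polynomial in y; find its integer roots y ∈ {−4, ..., 4}, then test f_x and f at those candidates.
  x = -4: f_y(-4, y) = -6*y**2 + 2*y - 32; no integer root y with |y| ≤ 4.
  x = -3: f_y(-3, y) = -6*y**2 + 4*y - 23; no integer root y with |y| ≤ 4.
  x = -2: f_y(-2, y) = -6*y**2 + 6*y - 16; no integer root y with |y| ≤ 4.
  x = -1: f_y(-1, y) = -6*y**2 + 8*y - 11; no integer root y with |y| ≤ 4.
  x = 0: f_y(0, y) = -6*y**2 + 10*y - 8; no integer root y with |y| ≤ 4.
  x = 1: f_y(1, y) = -6*y**2 + 12*y - 7; no integer root y with |y| ≤ 4.
  x = 2: f_y(2, y) = -6*y**2 + 14*y - 8; vanishes at y ∈ {1}. (2, 1): f_x = 0, f = 0 — SINGULAR.
  x = 3: f_y(3, y) = -6*y**2 + 16*y - 11; no integer root y with |y| ≤ 4.
  x = 4: f_y(4, y) = -6*y**2 + 18*y - 16; no integer root y with |y| ≤ 4.
Only singular point on the grid: (2, 1).
Classify: substitute x = 2 + u, y = 1 + v and expand: f = -3*u**3 - u**2*v - u**2 + u*v**2 - 2*v**3 + v**2.
No constant or linear terms (consistent with a singular point). Quadratic part: -u**2 + v**2. Cubic part: -3*u**3 - u**2*v + u*v**2 - 2*v**3.
The quadratic part v**2 - u**2 = (v − u)(v + u) splits into two distinct linear factors, so there are two distinct tangent lines y − 1 = ±(x − 2) — this is a node (ordinary double point).
Classification: node.


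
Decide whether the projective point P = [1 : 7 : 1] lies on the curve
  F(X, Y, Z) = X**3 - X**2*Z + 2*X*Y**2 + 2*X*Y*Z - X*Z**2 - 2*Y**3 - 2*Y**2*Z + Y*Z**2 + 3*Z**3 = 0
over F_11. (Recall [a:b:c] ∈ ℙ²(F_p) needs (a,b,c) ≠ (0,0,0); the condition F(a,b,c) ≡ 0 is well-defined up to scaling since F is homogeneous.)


F(1,7,1) ≡ 8 (mod 11); P is NOT on the curve.

Evaluate F(1, 7, 1) term-by-term (mod 11).
  X**3 ↦ 1·1·1·1 = 1
  -X**2*Z ↦ -1·1·1·1 = -1
  2*X*Y**2 ↦ 2·1·49·1 = 98
  2*X*Y*Z ↦ 2·1·7·1 = 14
  -X*Z**2 ↦ -1·1·1·1 = -1
  -2*Y**3 ↦ -2·1·343·1 = -686
  -2*Y**2*Z ↦ -2·1·49·1 = -98
  Y*Z**2 ↦ 1·1·7·1 = 7
  3*Z**3 ↦ 3·1·1·1 = 3
Sum: F(1, 7, 1) = (1) + (-1) + (98) + (14) + (-1) + (-686) + (-98) + (7) + (3) = -663.
Reducing mod 11: -663 ≡ 8 (mod 11).
Since F(a, b, c) ≡ 8 ≠ 0 (mod 11), P does NOT lie on the curve.


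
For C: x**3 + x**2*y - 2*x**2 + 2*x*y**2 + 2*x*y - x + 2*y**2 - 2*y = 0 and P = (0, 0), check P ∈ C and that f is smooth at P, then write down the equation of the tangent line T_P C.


Tangent line at P: -x - 2*y = 0.

Step 1: f(0, 0) = 0, so P lies on C.
Step 2: partial derivatives
  f_x(x, y) = 3*x**2 + 2*x*y - 4*x + 2*y**2 + 2*y - 1, f_y(x, y) = x**2 + 4*x*y + 2*x + 4*y - 2.
  f_x(P) = -1, f_y(P) = -2 (gradient nonzero, so P is smooth).
Step 3: tangent line at P: -1·(x − 0) + -2·(y − 0) = 0.
Expanding: -x - 2*y = 0.


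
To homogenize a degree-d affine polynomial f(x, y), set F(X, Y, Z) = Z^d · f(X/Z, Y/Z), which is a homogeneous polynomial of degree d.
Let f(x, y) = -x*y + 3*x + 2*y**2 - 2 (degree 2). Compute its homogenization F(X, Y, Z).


F(X, Y, Z) = -X*Y + 3*X*Z + 2*Y**2 - 2*Z**2

deg(f) = 2.
Substitute x = X/Z, y = Y/Z into f, then multiply by Z^2.
  monomial -1·x^1·y^1 ↦ -1·X^1·Y^1·Z^0.
  monomial 3·x^1·y^0 ↦ 3·X^1·Y^0·Z^1.
  monomial 2·x^0·y^2 ↦ 2·X^0·Y^2·Z^0.
  monomial -2·x^0·y^0 ↦ -2·X^0·Y^0·Z^2.
Collecting: F(X, Y, Z) = -X*Y + 3*X*Z + 2*Y**2 - 2*Z**2.


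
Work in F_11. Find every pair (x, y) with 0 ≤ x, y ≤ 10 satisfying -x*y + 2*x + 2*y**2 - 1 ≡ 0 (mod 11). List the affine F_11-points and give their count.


Affine F_11-points: {(1, 8), (1, 9), (4, 6), (4, 7), (6, 0), (6, 3), (7, 10), (9, 5), (10, 1), (10, 4)}; count = 10.

For each of the 121 pairs (x, y) ∈ F_11², evaluate f(x, y) mod 11. Record the zeros.
  x = 0: [0↦10, 1↦1, 2↦7, 3↦6, 4↦9, 5↦5, 6↦5, 7↦9, 8↦6, 9↦7, 10↦1]  zeros at y ∈ ∅
  x = 1: [0↦1, 1↦2, 2↦7, 3↦5, 4↦7, 5↦2, 6↦1, 7↦4, 8↦0, 9↦0, 10↦4]  zeros at y ∈ {8, 9}
  x = 2: [0↦3, 1↦3, 2↦7, 3↦4, 4↦5, 5↦10, 6↦8, 7↦10, 8↦5, 9↦4, 10↦7]  zeros at y ∈ ∅
  x = 3: [0↦5, 1↦4, 2↦7, 3↦3, 4↦3, 5↦7, 6↦4, 7↦5, 8↦10, 9↦8, 10↦10]  zeros at y ∈ ∅
  x = 4: [0↦7, 1↦5, 2↦7, 3↦2, 4↦1, 5↦4, 6↦0, 7↦0, 8↦4, 9↦1, 10↦2]  zeros at y ∈ {6, 7}
  x = 5: [0↦9, 1↦6, 2↦7, 3↦1, 4↦10, 5↦1, 6↦7, 7↦6, 8↦9, 9↦5, 10↦5]  zeros at y ∈ ∅
  x = 6: [0↦0, 1↦7, 2↦7, 3↦0, 4↦8, 5↦9, 6↦3, 7↦1, 8↦3, 9↦9, 10↦8]  zeros at y ∈ {0, 3}
  x = 7: [0↦2, 1↦8, 2↦7, 3↦10, 4↦6, 5↦6, 6↦10, 7↦7, 8↦8, 9↦2, 10↦0]  zeros at y ∈ {10}
  x = 8: [0↦4, 1↦9, 2↦7, 3↦9, 4↦4, 5↦3, 6↦6, 7↦2, 8↦2, 9↦6, 10↦3]  zeros at y ∈ ∅
  x = 9: [0↦6, 1↦10, 2↦7, 3↦8, 4↦2, 5↦0, 6↦2, 7↦8, 8↦7, 9↦10, 10↦6]  zeros at y ∈ {5}
  x = 10: [0↦8, 1↦0, 2↦7, 3↦7, 4↦0, 5↦8, 6↦9, 7↦3, 8↦1, 9↦3, 10↦9]  zeros at y ∈ {1, 4}
Collecting zeros: affine points = {(1, 8), (1, 9), (4, 6), (4, 7), (6, 0), (6, 3), (7, 10), (9, 5), (10, 1), (10, 4)}.
Total count |C(F_11)_aff| = 10.


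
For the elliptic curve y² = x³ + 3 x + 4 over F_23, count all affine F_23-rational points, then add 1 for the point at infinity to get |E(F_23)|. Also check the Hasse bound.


Affine points = {(0, 2), (0, 21), (1, 10), (1, 13), (2, 8), (2, 15), (5, 11), (5, 12), (6, 10), (6, 13), (7, 0), (9, 1), (9, 22), (13, 3), (13, 20), (16, 10), (16, 13), (17, 0), (18, 5), (18, 18), (21, 6), (21, 17), (22, 0)}; affine count = 23; |E(F_23)| = 24.

Discriminant check: Δ ∝ 4a³ + 27b² = 4·3³ + 27·4² = 4·27 + 27·16 ≡ 11 (mod 23). Nonzero ⇒ E is nonsingular.
For each x ∈ F_23, compute rhs = x³ + 3·x + 4 mod 23, then count y ∈ F_23 with y² ≡ rhs.
  x = 0: rhs = 4, matching y values: 2, 21 (2 points).
  x = 1: rhs = 8, matching y values: 10, 13 (2 points).
  x = 2: rhs = 18, matching y values: 8, 15 (2 points).
  x = 3: rhs = 17, matching y values: none (0 points).
  x = 4: rhs = 11, matching y values: none (0 points).
  x = 5: rhs = 6, matching y values: 11, 12 (2 points).
  x = 6: rhs = 8, matching y values: 10, 13 (2 points).
  x = 7: rhs = 0, matching y values: 0 (1 points).
  x = 8: rhs = 11, matching y values: none (0 points).
  x = 9: rhs = 1, matching y values: 1, 22 (2 points).
  x = 10: rhs = 22, matching y values: none (0 points).
  x = 11: rhs = 11, matching y values: none (0 points).
  x = 12: rhs = 20, matching y values: none (0 points).
  x = 13: rhs = 9, matching y values: 3, 20 (2 points).
  x = 14: rhs = 7, matching y values: none (0 points).
  x = 15: rhs = 20, matching y values: none (0 points).
  x = 16: rhs = 8, matching y values: 10, 13 (2 points).
  x = 17: rhs = 0, matching y values: 0 (1 points).
  x = 18: rhs = 2, matching y values: 5, 18 (2 points).
  x = 19: rhs = 20, matching y values: none (0 points).
  x = 20: rhs = 14, matching y values: none (0 points).
  x = 21: rhs = 13, matching y values: 6, 17 (2 points).
  x = 22: rhs = 0, matching y values: 0 (1 points).
Total affine count: 23.
Full point count |E(F_23)| = 23 + 1 = 24.
Hasse bound: |24 − (23+1)| = |0| = 0 ≤ 2√23 ≈ 9.5917 ✓.


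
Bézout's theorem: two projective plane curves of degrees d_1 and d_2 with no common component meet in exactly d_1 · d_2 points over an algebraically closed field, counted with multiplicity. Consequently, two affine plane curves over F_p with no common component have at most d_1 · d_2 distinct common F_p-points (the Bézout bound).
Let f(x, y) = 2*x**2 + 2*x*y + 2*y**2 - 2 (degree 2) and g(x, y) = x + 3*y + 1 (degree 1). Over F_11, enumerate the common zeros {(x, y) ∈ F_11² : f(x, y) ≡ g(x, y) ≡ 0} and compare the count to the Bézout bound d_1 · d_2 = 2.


Common zeros: {(9, 4), (10, 0)}; count = 2; Bézout bound = 2.

deg(f) = 2, deg(g) = 1, so Bézout bound = 2.
Scan x ∈ F_11. For each x, list the y ∈ F_11 with f(x, y) ≡ 0 and those with g(x, y) ≡ 0 (mod 11); the common zeros in that column are the intersection.
  x = 0: f ≡ 0 at y ∈ {1, 10}; g ≡ 0 at y ∈ {7}; common: ∅.
  x = 1: f ≡ 0 at y ∈ {0, 10}; g ≡ 0 at y ∈ {3}; common: ∅.
  x = 2: f ≡ 0 at y ∈ {2, 7}; g ≡ 0 at y ∈ {10}; common: ∅.
  x = 3: f ≡ 0 at y ∈ ∅; g ≡ 0 at y ∈ {6}; common: ∅.
  x = 4: f ≡ 0 at y ∈ {9}; g ≡ 0 at y ∈ {2}; common: ∅.
  x = 5: f ≡ 0 at y ∈ ∅; g ≡ 0 at y ∈ {9}; common: ∅.
  x = 6: f ≡ 0 at y ∈ ∅; g ≡ 0 at y ∈ {5}; common: ∅.
  x = 7: f ≡ 0 at y ∈ {2}; g ≡ 0 at y ∈ {1}; common: ∅.
  x = 8: f ≡ 0 at y ∈ ∅; g ≡ 0 at y ∈ {8}; common: ∅.
  x = 9: f ≡ 0 at y ∈ {4, 9}; g ≡ 0 at y ∈ {4}; common: {4}.
  x = 10: f ≡ 0 at y ∈ {0, 1}; g ≡ 0 at y ∈ {0}; common: {0}.
Collecting: common zeros = {(9, 4), (10, 0)}, so the count is 2.
Comparison with the Bézout bound: 2 ≤ 2 = deg(f)·deg(g), as expected for curves with no common component (the bound is attained).


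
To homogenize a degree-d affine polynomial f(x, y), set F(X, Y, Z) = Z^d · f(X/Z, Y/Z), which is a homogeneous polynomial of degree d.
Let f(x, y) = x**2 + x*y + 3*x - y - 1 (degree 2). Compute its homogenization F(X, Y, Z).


F(X, Y, Z) = X**2 + X*Y + 3*X*Z - Y*Z - Z**2

deg(f) = 2.
Substitute x = X/Z, y = Y/Z into f, then multiply by Z^2.
  monomial 1·x^2·y^0 ↦ 1·X^2·Y^0·Z^0.
  monomial 1·x^1·y^1 ↦ 1·X^1·Y^1·Z^0.
  monomial 3·x^1·y^0 ↦ 3·X^1·Y^0·Z^1.
  monomial -1·x^0·y^1 ↦ -1·X^0·Y^1·Z^1.
  monomial -1·x^0·y^0 ↦ -1·X^0·Y^0·Z^2.
Collecting: F(X, Y, Z) = X**2 + X*Y + 3*X*Z - Y*Z - Z**2.


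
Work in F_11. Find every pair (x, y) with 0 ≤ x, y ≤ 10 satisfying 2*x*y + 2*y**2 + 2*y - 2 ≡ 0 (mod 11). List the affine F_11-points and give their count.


Affine F_11-points: {(0, 3), (0, 7), (3, 2), (3, 5), (6, 6), (6, 9), (9, 4), (9, 8), (10, 1), (10, 10)}; count = 10.

For each of the 121 pairs (x, y) ∈ F_11², evaluate f(x, y) mod 11. Record the zeros.
  x = 0: [0↦9, 1↦2, 2↦10, 3↦0, 4↦5, 5↦3, 6↦5, 7↦0, 8↦10, 9↦2, 10↦9]  zeros at y ∈ {3, 7}
  x = 1: [0↦9, 1↦4, 2↦3, 3↦6, 4↦2, 5↦2, 6↦6, 7↦3, 8↦4, 9↦9, 10↦7]  zeros at y ∈ ∅
  x = 2: [0↦9, 1↦6, 2↦7, 3↦1, 4↦10, 5↦1, 6↦7, 7↦6, 8↦9, 9↦5, 10↦5]  zeros at y ∈ ∅
  x = 3: [0↦9, 1↦8, 2↦0, 3↦7, 4↦7, 5↦0, 6↦8, 7↦9, 8↦3, 9↦1, 10↦3]  zeros at y ∈ {2, 5}
  x = 4: [0↦9, 1↦10, 2↦4, 3↦2, 4↦4, 5↦10, 6↦9, 7↦1, 8↦8, 9↦8, 10↦1]  zeros at y ∈ ∅
  x = 5: [0↦9, 1↦1, 2↦8, 3↦8, 4↦1, 5↦9, 6↦10, 7↦4, 8↦2, 9↦4, 10↦10]  zeros at y ∈ ∅
  x = 6: [0↦9, 1↦3, 2↦1, 3↦3, 4↦9, 5↦8, 6↦0, 7↦7, 8↦7, 9↦0, 10↦8]  zeros at y ∈ {6, 9}
  x = 7: [0↦9, 1↦5, 2↦5, 3↦9, 4↦6, 5↦7, 6↦1, 7↦10, 8↦1, 9↦7, 10↦6]  zeros at y ∈ ∅
  x = 8: [0↦9, 1↦7, 2↦9, 3↦4, 4↦3, 5↦6, 6↦2, 7↦2, 8↦6, 9↦3, 10↦4]  zeros at y ∈ ∅
  x = 9: [0↦9, 1↦9, 2↦2, 3↦10, 4↦0, 5↦5, 6↦3, 7↦5, 8↦0, 9↦10, 10↦2]  zeros at y ∈ {4, 8}
  x = 10: [0↦9, 1↦0, 2↦6, 3↦5, 4↦8, 5↦4, 6↦4, 7↦8, 8↦5, 9↦6, 10↦0]  zeros at y ∈ {1, 10}
Collecting zeros: affine points = {(0, 3), (0, 7), (3, 2), (3, 5), (6, 6), (6, 9), (9, 4), (9, 8), (10, 1), (10, 10)}.
Total count |C(F_11)_aff| = 10.


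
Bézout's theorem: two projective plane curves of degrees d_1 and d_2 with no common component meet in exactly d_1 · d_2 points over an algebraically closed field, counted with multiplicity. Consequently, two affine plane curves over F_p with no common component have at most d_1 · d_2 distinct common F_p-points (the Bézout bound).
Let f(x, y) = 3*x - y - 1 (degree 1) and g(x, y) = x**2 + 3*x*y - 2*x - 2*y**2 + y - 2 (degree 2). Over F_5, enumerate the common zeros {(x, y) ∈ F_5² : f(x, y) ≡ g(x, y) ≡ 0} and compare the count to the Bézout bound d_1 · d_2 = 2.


Common zeros: {(0, 4)}; count = 1; Bézout bound = 2.

deg(f) = 1, deg(g) = 2, so Bézout bound = 2.
Scan x ∈ F_5. For each x, list the y ∈ F_5 with f(x, y) ≡ 0 and those with g(x, y) ≡ 0 (mod 5); the common zeros in that column are the intersection.
  x = 0: f ≡ 0 at y ∈ {4}; g ≡ 0 at y ∈ {4}; common: {4}.
  x = 1: f ≡ 0 at y ∈ {2}; g ≡ 0 at y ∈ ∅; common: ∅.
  x = 2: f ≡ 0 at y ∈ {0}; g ≡ 0 at y ∈ ∅; common: ∅.
  x = 3: f ≡ 0 at y ∈ {3}; g ≡ 0 at y ∈ ∅; common: ∅.
  x = 4: f ≡ 0 at y ∈ {1}; g ≡ 0 at y ∈ ∅; common: ∅.
Collecting: common zeros = {(0, 4)}, so the count is 1.
Comparison with the Bézout bound: 1 ≤ 2 = deg(f)·deg(g), as expected for curves with no common component (the affine F_5-count falls short of the bound because intersections may lie at infinity, over extension fields, or carry multiplicity).


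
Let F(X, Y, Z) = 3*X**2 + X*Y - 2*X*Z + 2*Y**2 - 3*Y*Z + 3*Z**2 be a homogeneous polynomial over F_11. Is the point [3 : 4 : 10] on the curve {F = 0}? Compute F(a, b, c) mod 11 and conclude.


F(3,4,10) ≡ 4 (mod 11); P is NOT on the curve.

Evaluate F(3, 4, 10) term-by-term (mod 11).
  3*X**2 ↦ 3·9·1·1 = 27
  X*Y ↦ 1·3·4·1 = 12
  -2*X*Z ↦ -2·3·1·10 = -60
  2*Y**2 ↦ 2·1·16·1 = 32
  -3*Y*Z ↦ -3·1·4·10 = -120
  3*Z**2 ↦ 3·1·1·100 = 300
Sum: F(3, 4, 10) = (27) + (12) + (-60) + (32) + (-120) + (300) = 191.
Reducing mod 11: 191 ≡ 4 (mod 11).
Since F(a, b, c) ≡ 4 ≠ 0 (mod 11), P does NOT lie on the curve.


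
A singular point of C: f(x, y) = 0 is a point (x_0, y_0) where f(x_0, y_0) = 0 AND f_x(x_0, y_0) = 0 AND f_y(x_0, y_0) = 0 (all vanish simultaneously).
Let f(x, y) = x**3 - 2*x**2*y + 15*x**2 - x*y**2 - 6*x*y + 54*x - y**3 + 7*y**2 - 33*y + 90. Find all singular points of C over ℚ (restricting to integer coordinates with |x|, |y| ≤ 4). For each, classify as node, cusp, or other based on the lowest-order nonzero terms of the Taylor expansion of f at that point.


Singular points: {(-3, 3)}; classification: cusp.

Compute partial derivatives:
  f_x = 3*x**2 - 4*x*y + 30*x - y**2 - 6*y + 54.
  f_y = -2*x**2 - 2*x*y - 6*x - 3*y**2 + 14*y - 33.
Scan x_0 ∈ {−4, ..., 4}. For each x_0, f_y(x_0, y) is a polynomial in y; find its integer roots y ∈ {−4, ..., 4}, then test f_x and f at those candidates.
  x = -4: f_y(-4, y) = -3*y**2 + 22*y - 41; no integer root y with |y| ≤ 4.
  x = -3: f_y(-3, y) = -3*y**2 + 20*y - 33; vanishes at y ∈ {3}. (-3, 3): f_x = 0, f = 0 — SINGULAR.
  x = -2: f_y(-2, y) = -3*y**2 + 18*y - 29; no integer root y with |y| ≤ 4.
  x = -1: f_y(-1, y) = -3*y**2 + 16*y - 29; no integer root y with |y| ≤ 4.
  x = 0: f_y(0, y) = -3*y**2 + 14*y - 33; no integer root y with |y| ≤ 4.
  x = 1: f_y(1, y) = -3*y**2 + 12*y - 41; no integer root y with |y| ≤ 4.
  x = 2: f_y(2, y) = -3*y**2 + 10*y - 53; no integer root y with |y| ≤ 4.
  x = 3: f_y(3, y) = -3*y**2 + 8*y - 69; no integer root y with |y| ≤ 4.
  x = 4: f_y(4, y) = -3*y**2 + 6*y - 89; no integer root y with |y| ≤ 4.
Only singular point on the grid: (-3, 3).
Classify: substitute x = -3 + u, y = 3 + v and expand: f = u**3 - 2*u**2*v - u*v**2 - v**3 + v**2.
No constant or linear terms (consistent with a singular point). Quadratic part: v**2. Cubic part: u**3 - 2*u**2*v - u*v**2 - v**3.
The quadratic part v**2 is a perfect square, so there is a single (double) tangent line v = 0, i.e. y = 3. Restricting the cubic part to that line (v = 0) leaves u**3 ≠ 0, so f is not divisible by v and the branch is v² ≈ -u**3 to lowest order — this is a cusp.
Classification: cusp.


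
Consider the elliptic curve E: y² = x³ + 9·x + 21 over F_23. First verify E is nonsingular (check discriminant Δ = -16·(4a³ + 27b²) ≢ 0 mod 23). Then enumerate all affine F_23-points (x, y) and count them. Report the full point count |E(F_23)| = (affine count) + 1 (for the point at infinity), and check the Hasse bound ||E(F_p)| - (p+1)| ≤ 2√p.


Affine points = {(1, 10), (1, 13), (2, 1), (2, 22), (3, 11), (3, 12), (4, 11), (4, 12), (7, 6), (7, 17), (9, 7), (9, 16), (11, 5), (11, 18), (13, 9), (13, 14), (14, 4), (14, 19), (15, 9), (15, 14), (16, 11), (16, 12), (17, 2), (17, 21), (18, 9), (18, 14), (19, 6), (19, 17), (20, 6), (20, 17), (21, 8), (21, 15)}; affine count = 32; |E(F_23)| = 33.

Discriminant check: Δ ∝ 4a³ + 27b² = 4·9³ + 27·21² = 4·729 + 27·441 ≡ 11 (mod 23). Nonzero ⇒ E is nonsingular.
For each x ∈ F_23, compute rhs = x³ + 9·x + 21 mod 23, then count y ∈ F_23 with y² ≡ rhs.
  x = 0: rhs = 21, matching y values: none (0 points).
  x = 1: rhs = 8, matching y values: 10, 13 (2 points).
  x = 2: rhs = 1, matching y values: 1, 22 (2 points).
  x = 3: rhs = 6, matching y values: 11, 12 (2 points).
  x = 4: rhs = 6, matching y values: 11, 12 (2 points).
  x = 5: rhs = 7, matching y values: none (0 points).
  x = 6: rhs = 15, matching y values: none (0 points).
  x = 7: rhs = 13, matching y values: 6, 17 (2 points).
  x = 8: rhs = 7, matching y values: none (0 points).
  x = 9: rhs = 3, matching y values: 7, 16 (2 points).
  x = 10: rhs = 7, matching y values: none (0 points).
  x = 11: rhs = 2, matching y values: 5, 18 (2 points).
  x = 12: rhs = 17, matching y values: none (0 points).
  x = 13: rhs = 12, matching y values: 9, 14 (2 points).
  x = 14: rhs = 16, matching y values: 4, 19 (2 points).
  x = 15: rhs = 12, matching y values: 9, 14 (2 points).
  x = 16: rhs = 6, matching y values: 11, 12 (2 points).
  x = 17: rhs = 4, matching y values: 2, 21 (2 points).
  x = 18: rhs = 12, matching y values: 9, 14 (2 points).
  x = 19: rhs = 13, matching y values: 6, 17 (2 points).
  x = 20: rhs = 13, matching y values: 6, 17 (2 points).
  x = 21: rhs = 18, matching y values: 8, 15 (2 points).
  x = 22: rhs = 11, matching y values: none (0 points).
Total affine count: 32.
Full point count |E(F_23)| = 32 + 1 = 33.
Hasse bound: |33 − (23+1)| = |9| = 9 ≤ 2√23 ≈ 9.5917 ✓.


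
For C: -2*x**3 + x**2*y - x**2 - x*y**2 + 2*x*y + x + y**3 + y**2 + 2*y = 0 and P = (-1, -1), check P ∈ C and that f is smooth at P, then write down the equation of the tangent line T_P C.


Tangent line at P: -4*x - 4 = 0.

Step 1: f(-1, -1) = 0, so P lies on C.
Step 2: partial derivatives
  f_x(x, y) = -6*x**2 + 2*x*y - 2*x - y**2 + 2*y + 1, f_y(x, y) = x**2 - 2*x*y + 2*x + 3*y**2 + 2*y + 2.
  f_x(P) = -4, f_y(P) = 0 (gradient nonzero, so P is smooth).
Step 3: tangent line at P: -4·(x − -1) + 0·(y − -1) = 0.
Expanding: -4*x - 4 = 0.


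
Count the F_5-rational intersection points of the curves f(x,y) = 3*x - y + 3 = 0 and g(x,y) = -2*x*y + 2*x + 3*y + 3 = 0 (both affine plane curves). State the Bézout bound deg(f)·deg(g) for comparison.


Common zeros: ∅; count = 0; Bézout bound = 2.

deg(f) = 1, deg(g) = 2, so Bézout bound = 2.
Scan x ∈ F_5. For each x, list the y ∈ F_5 with f(x, y) ≡ 0 and those with g(x, y) ≡ 0 (mod 5); the common zeros in that column are the intersection.
  x = 0: f ≡ 0 at y ∈ {3}; g ≡ 0 at y ∈ {4}; common: ∅.
  x = 1: f ≡ 0 at y ∈ {1}; g ≡ 0 at y ∈ {0}; common: ∅.
  x = 2: f ≡ 0 at y ∈ {4}; g ≡ 0 at y ∈ {2}; common: ∅.
  x = 3: f ≡ 0 at y ∈ {2}; g ≡ 0 at y ∈ {3}; common: ∅.
  x = 4: f ≡ 0 at y ∈ {0}; g ≡ 0 at y ∈ ∅; common: ∅.
Collecting: common zeros = ∅, so the count is 0.
Comparison with the Bézout bound: 0 ≤ 2 = deg(f)·deg(g), as expected for curves with no common component (the affine F_5-count falls short of the bound because intersections may lie at infinity, over extension fields, or carry multiplicity).


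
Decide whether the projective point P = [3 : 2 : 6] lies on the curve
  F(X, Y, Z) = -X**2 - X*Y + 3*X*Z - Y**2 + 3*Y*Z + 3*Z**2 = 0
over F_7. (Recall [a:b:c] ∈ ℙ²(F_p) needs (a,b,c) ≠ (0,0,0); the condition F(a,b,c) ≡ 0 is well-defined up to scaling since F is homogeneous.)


F(3,2,6) ≡ 4 (mod 7); P is NOT on the curve.

Evaluate F(3, 2, 6) term-by-term (mod 7).
  -X**2 ↦ -1·9·1·1 = -9
  -X*Y ↦ -1·3·2·1 = -6
  3*X*Z ↦ 3·3·1·6 = 54
  -Y**2 ↦ -1·1·4·1 = -4
  3*Y*Z ↦ 3·1·2·6 = 36
  3*Z**2 ↦ 3·1·1·36 = 108
Sum: F(3, 2, 6) = (-9) + (-6) + (54) + (-4) + (36) + (108) = 179.
Reducing mod 7: 179 ≡ 4 (mod 7).
Since F(a, b, c) ≡ 4 ≠ 0 (mod 7), P does NOT lie on the curve.


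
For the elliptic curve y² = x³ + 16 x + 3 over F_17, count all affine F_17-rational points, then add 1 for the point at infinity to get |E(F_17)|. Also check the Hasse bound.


Affine points = {(2, 3), (2, 14), (5, 2), (5, 15), (6, 3), (6, 14), (7, 4), (7, 13), (9, 3), (9, 14), (12, 6), (12, 11), (14, 8), (14, 9)}; affine count = 14; |E(F_17)| = 15.

Discriminant check: Δ ∝ 4a³ + 27b² = 4·16³ + 27·3² = 4·4096 + 27·9 ≡ 1 (mod 17). Nonzero ⇒ E is nonsingular.
For each x ∈ F_17, compute rhs = x³ + 16·x + 3 mod 17, then count y ∈ F_17 with y² ≡ rhs.
  x = 0: rhs = 3, matching y values: none (0 points).
  x = 1: rhs = 3, matching y values: none (0 points).
  x = 2: rhs = 9, matching y values: 3, 14 (2 points).
  x = 3: rhs = 10, matching y values: none (0 points).
  x = 4: rhs = 12, matching y values: none (0 points).
  x = 5: rhs = 4, matching y values: 2, 15 (2 points).
  x = 6: rhs = 9, matching y values: 3, 14 (2 points).
  x = 7: rhs = 16, matching y values: 4, 13 (2 points).
  x = 8: rhs = 14, matching y values: none (0 points).
  x = 9: rhs = 9, matching y values: 3, 14 (2 points).
  x = 10: rhs = 7, matching y values: none (0 points).
  x = 11: rhs = 14, matching y values: none (0 points).
  x = 12: rhs = 2, matching y values: 6, 11 (2 points).
  x = 13: rhs = 11, matching y values: none (0 points).
  x = 14: rhs = 13, matching y values: 8, 9 (2 points).
  x = 15: rhs = 14, matching y values: none (0 points).
  x = 16: rhs = 3, matching y values: none (0 points).
Total affine count: 14.
Full point count |E(F_17)| = 14 + 1 = 15.
Hasse bound: |15 − (17+1)| = |-3| = 3 ≤ 2√17 ≈ 8.2462 ✓.


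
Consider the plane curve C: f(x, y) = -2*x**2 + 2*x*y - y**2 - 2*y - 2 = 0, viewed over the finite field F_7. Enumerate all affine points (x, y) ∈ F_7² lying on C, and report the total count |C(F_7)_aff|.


Affine F_7-points: {(6, 5)}; count = 1.

For each of the 49 pairs (x, y) ∈ F_7², evaluate f(x, y) mod 7. Record the zeros.
  x = 0: [0↦5, 1↦2, 2↦4, 3↦4, 4↦2, 5↦5, 6↦6]  zeros at y ∈ ∅
  x = 1: [0↦3, 1↦2, 2↦6, 3↦1, 4↦1, 5↦6, 6↦2]  zeros at y ∈ ∅
  x = 2: [0↦4, 1↦5, 2↦4, 3↦1, 4↦3, 5↦3, 6↦1]  zeros at y ∈ ∅
  x = 3: [0↦1, 1↦4, 2↦5, 3↦4, 4↦1, 5↦3, 6↦3]  zeros at y ∈ ∅
  x = 4: [0↦1, 1↦6, 2↦2, 3↦3, 4↦2, 5↦6, 6↦1]  zeros at y ∈ ∅
  x = 5: [0↦4, 1↦4, 2↦2, 3↦5, 4↦6, 5↦5, 6↦2]  zeros at y ∈ ∅
  x = 6: [0↦3, 1↦5, 2↦5, 3↦3, 4↦6, 5↦0, 6↦6]  zeros at y ∈ {5}
Collecting zeros: affine points = {(6, 5)}.
Total count |C(F_7)_aff| = 1.


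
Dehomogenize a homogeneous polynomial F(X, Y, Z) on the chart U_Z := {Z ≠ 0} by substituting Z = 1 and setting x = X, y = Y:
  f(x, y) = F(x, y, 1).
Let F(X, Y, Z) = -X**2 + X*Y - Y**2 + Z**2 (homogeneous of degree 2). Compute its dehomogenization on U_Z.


f(x, y) = -x**2 + x*y - y**2 + 1

On U_Z we set Z = 1. Each monomial c·X^i·Y^j·Z^k in F becomes c·x^i·y^j·1^k = c·x^i·y^j.
Substituting Z = 1: F(X, Y, 1) = -x**2 + x*y - y**2 + 1.
Note: deg(f) ≤ deg(F) = 2; strict inequality happens when F is divisible by Z (lost terms).


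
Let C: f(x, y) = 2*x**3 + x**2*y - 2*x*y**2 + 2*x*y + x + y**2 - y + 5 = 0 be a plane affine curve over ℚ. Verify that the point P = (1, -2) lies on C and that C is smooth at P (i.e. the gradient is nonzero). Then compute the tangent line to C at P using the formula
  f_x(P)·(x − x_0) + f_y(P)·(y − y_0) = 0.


Tangent line at P: -9*x + 6*y + 21 = 0.

Step 1: f(1, -2) = 0, so P lies on C.
Step 2: partial derivatives
  f_x(x, y) = 6*x**2 + 2*x*y - 2*y**2 + 2*y + 1, f_y(x, y) = x**2 - 4*x*y + 2*x + 2*y - 1.
  f_x(P) = -9, f_y(P) = 6 (gradient nonzero, so P is smooth).
Step 3: tangent line at P: -9·(x − 1) + 6·(y − -2) = 0.
Expanding: -9*x + 6*y + 21 = 0.


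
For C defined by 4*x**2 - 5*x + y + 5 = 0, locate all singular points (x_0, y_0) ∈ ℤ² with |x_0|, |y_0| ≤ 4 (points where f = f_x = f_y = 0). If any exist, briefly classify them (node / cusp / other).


No singular points in the scanned grid; C is smooth there.

Compute partial derivatives:
  f_x = 8*x - 5.
  f_y = 1.
f_y = 1 is a nonzero constant, so f_y never vanishes: no point (x, y) can satisfy f = f_x = f_y = 0. In particular no (x, y) ∈ {−4, ..., 4}² is singular; the curve is smooth.


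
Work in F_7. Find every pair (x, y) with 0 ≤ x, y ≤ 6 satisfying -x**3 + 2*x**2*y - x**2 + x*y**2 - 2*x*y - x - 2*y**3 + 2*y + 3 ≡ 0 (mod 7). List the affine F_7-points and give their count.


Affine F_7-points: {(1, 0), (2, 2), (3, 1), (3, 3), (4, 3), (5, 3), (6, 1)}; count = 7.

For each of the 49 pairs (x, y) ∈ F_7², evaluate f(x, y) mod 7. Record the zeros.
  x = 0: [0↦3, 1↦3, 2↦5, 3↦4, 4↦2, 5↦1, 6↦3]  zeros at y ∈ ∅
  x = 1: [0↦0, 1↦1, 2↦6, 3↦3, 4↦1, 5↦2, 6↦1]  zeros at y ∈ {0}
  x = 2: [0↦3, 1↦2, 2↦0, 3↦6, 4↦1, 5↦1, 6↦1]  zeros at y ∈ {2}
  x = 3: [0↦6, 1↦0, 2↦2, 3↦0, 4↦3, 5↦6, 6↦4]  zeros at y ∈ {1, 3}
  x = 4: [0↦3, 1↦3, 2↦6, 3↦0, 4↦1, 5↦4, 6↦4]  zeros at y ∈ {3}
  x = 5: [0↦2, 1↦5, 2↦6, 3↦0, 4↦3, 5↦3, 6↦2]  zeros at y ∈ {3}
  x = 6: [0↦4, 1↦0, 2↦3, 3↦1, 4↦3, 5↦4, 6↦6]  zeros at y ∈ {1}
Collecting zeros: affine points = {(1, 0), (2, 2), (3, 1), (3, 3), (4, 3), (5, 3), (6, 1)}.
Total count |C(F_7)_aff| = 7.


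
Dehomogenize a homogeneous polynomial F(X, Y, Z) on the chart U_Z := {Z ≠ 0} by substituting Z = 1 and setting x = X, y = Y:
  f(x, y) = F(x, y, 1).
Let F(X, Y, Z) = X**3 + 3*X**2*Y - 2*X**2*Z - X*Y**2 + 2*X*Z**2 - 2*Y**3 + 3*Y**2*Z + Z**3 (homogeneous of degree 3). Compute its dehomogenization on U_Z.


f(x, y) = x**3 + 3*x**2*y - 2*x**2 - x*y**2 + 2*x - 2*y**3 + 3*y**2 + 1

On U_Z we set Z = 1. Each monomial c·X^i·Y^j·Z^k in F becomes c·x^i·y^j·1^k = c·x^i·y^j.
Substituting Z = 1: F(X, Y, 1) = x**3 + 3*x**2*y - 2*x**2 - x*y**2 + 2*x - 2*y**3 + 3*y**2 + 1.
Note: deg(f) ≤ deg(F) = 3; strict inequality happens when F is divisible by Z (lost terms).


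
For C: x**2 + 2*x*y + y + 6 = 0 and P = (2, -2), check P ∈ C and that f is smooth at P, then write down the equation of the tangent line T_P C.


Tangent line at P: 5*y + 10 = 0.

Step 1: f(2, -2) = 0, so P lies on C.
Step 2: partial derivatives
  f_x(x, y) = 2*x + 2*y, f_y(x, y) = 2*x + 1.
  f_x(P) = 0, f_y(P) = 5 (gradient nonzero, so P is smooth).
Step 3: tangent line at P: 0·(x − 2) + 5·(y − -2) = 0.
Expanding: 5*y + 10 = 0.


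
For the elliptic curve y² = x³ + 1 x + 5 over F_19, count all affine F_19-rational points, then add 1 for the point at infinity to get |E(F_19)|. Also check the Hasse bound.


Affine points = {(0, 9), (0, 10), (1, 8), (1, 11), (3, 4), (3, 15), (4, 4), (4, 15), (11, 6), (11, 13), (12, 4), (12, 15), (13, 7), (13, 12)}; affine count = 14; |E(F_19)| = 15.

Discriminant check: Δ ∝ 4a³ + 27b² = 4·1³ + 27·5² = 4·1 + 27·25 ≡ 14 (mod 19). Nonzero ⇒ E is nonsingular.
For each x ∈ F_19, compute rhs = x³ + 1·x + 5 mod 19, then count y ∈ F_19 with y² ≡ rhs.
  x = 0: rhs = 5, matching y values: 9, 10 (2 points).
  x = 1: rhs = 7, matching y values: 8, 11 (2 points).
  x = 2: rhs = 15, matching y values: none (0 points).
  x = 3: rhs = 16, matching y values: 4, 15 (2 points).
  x = 4: rhs = 16, matching y values: 4, 15 (2 points).
  x = 5: rhs = 2, matching y values: none (0 points).
  x = 6: rhs = 18, matching y values: none (0 points).
  x = 7: rhs = 13, matching y values: none (0 points).
  x = 8: rhs = 12, matching y values: none (0 points).
  x = 9: rhs = 2, matching y values: none (0 points).
  x = 10: rhs = 8, matching y values: none (0 points).
  x = 11: rhs = 17, matching y values: 6, 13 (2 points).
  x = 12: rhs = 16, matching y values: 4, 15 (2 points).
  x = 13: rhs = 11, matching y values: 7, 12 (2 points).
  x = 14: rhs = 8, matching y values: none (0 points).
  x = 15: rhs = 13, matching y values: none (0 points).
  x = 16: rhs = 13, matching y values: none (0 points).
  x = 17: rhs = 14, matching y values: none (0 points).
  x = 18: rhs = 3, matching y values: none (0 points).
Total affine count: 14.
Full point count |E(F_19)| = 14 + 1 = 15.
Hasse bound: |15 − (19+1)| = |-5| = 5 ≤ 2√19 ≈ 8.7178 ✓.


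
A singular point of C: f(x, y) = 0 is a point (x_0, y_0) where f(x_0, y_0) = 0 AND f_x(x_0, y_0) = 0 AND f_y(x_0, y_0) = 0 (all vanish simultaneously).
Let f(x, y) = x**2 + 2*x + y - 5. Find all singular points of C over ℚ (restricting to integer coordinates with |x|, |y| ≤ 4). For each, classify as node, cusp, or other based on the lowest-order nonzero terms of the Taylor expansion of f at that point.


No singular points in the scanned grid; C is smooth there.

Compute partial derivatives:
  f_x = 2*x + 2.
  f_y = 1.
f_y = 1 is a nonzero constant, so f_y never vanishes: no point (x, y) can satisfy f = f_x = f_y = 0. In particular no (x, y) ∈ {−4, ..., 4}² is singular; the curve is smooth.


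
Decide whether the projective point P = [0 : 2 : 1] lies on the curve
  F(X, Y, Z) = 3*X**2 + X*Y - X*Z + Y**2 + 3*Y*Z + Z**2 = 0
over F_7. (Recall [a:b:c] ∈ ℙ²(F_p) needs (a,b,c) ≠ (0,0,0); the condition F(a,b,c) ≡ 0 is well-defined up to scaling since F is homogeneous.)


F(0,2,1) ≡ 4 (mod 7); P is NOT on the curve.

Evaluate F(0, 2, 1) term-by-term (mod 7).
  3*X**2 ↦ 3·0·1·1 = 0
  X*Y ↦ 1·0·2·1 = 0
  -X*Z ↦ -1·0·1·1 = 0
  Y**2 ↦ 1·1·4·1 = 4
  3*Y*Z ↦ 3·1·2·1 = 6
  Z**2 ↦ 1·1·1·1 = 1
Sum: F(0, 2, 1) = (0) + (0) + (0) + (4) + (6) + (1) = 11.
Reducing mod 7: 11 ≡ 4 (mod 7).
Since F(a, b, c) ≡ 4 ≠ 0 (mod 7), P does NOT lie on the curve.


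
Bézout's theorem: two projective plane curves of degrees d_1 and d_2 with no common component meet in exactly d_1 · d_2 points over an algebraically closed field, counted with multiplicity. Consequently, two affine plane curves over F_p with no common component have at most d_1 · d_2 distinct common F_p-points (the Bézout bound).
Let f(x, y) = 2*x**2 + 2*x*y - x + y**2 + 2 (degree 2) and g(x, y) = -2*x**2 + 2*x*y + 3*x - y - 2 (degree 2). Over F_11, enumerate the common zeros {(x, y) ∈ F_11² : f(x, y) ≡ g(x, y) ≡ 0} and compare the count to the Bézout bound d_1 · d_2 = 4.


Common zeros: ∅; count = 0; Bézout bound = 4.

deg(f) = 2, deg(g) = 2, so Bézout bound = 4.
Scan x ∈ F_11. For each x, list the y ∈ F_11 with f(x, y) ≡ 0 and those with g(x, y) ≡ 0 (mod 11); the common zeros in that column are the intersection.
  x = 0: f ≡ 0 at y ∈ {3, 8}; g ≡ 0 at y ∈ {9}; common: ∅.
  x = 1: f ≡ 0 at y ∈ {2, 7}; g ≡ 0 at y ∈ {1}; common: ∅.
  x = 2: f ≡ 0 at y ∈ ∅; g ≡ 0 at y ∈ {5}; common: ∅.
  x = 3: f ≡ 0 at y ∈ {2, 3}; g ≡ 0 at y ∈ {0}; common: ∅.
  x = 4: f ≡ 0 at y ∈ ∅; g ≡ 0 at y ∈ {0}; common: ∅.
  x = 5: f ≡ 0 at y ∈ {6}; g ≡ 0 at y ∈ {9}; common: ∅.
  x = 6: f ≡ 0 at y ∈ {4, 6}; g ≡ 0 at y ∈ ∅; common: ∅.
  x = 7: f ≡ 0 at y ∈ {4}; g ≡ 0 at y ∈ {1}; common: ∅.
  x = 8: f ≡ 0 at y ∈ ∅; g ≡ 0 at y ∈ {10}; common: ∅.
  x = 9: f ≡ 0 at y ∈ {7, 8}; g ≡ 0 at y ∈ {10}; common: ∅.
  x = 10: f ≡ 0 at y ∈ ∅; g ≡ 0 at y ∈ {5}; common: ∅.
Collecting: common zeros = ∅, so the count is 0.
Comparison with the Bézout bound: 0 ≤ 4 = deg(f)·deg(g), as expected for curves with no common component (the affine F_11-count falls short of the bound because intersections may lie at infinity, over extension fields, or carry multiplicity).


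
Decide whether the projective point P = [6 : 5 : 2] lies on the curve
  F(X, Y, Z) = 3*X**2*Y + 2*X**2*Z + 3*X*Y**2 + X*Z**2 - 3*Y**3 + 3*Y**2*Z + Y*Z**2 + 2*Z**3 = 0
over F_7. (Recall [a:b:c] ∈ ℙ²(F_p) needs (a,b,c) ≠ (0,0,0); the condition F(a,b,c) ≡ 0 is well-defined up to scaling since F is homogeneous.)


F(6,5,2) ≡ 3 (mod 7); P is NOT on the curve.

Evaluate F(6, 5, 2) term-by-term (mod 7).
  3*X**2*Y ↦ 3·36·5·1 = 540
  2*X**2*Z ↦ 2·36·1·2 = 144
  3*X*Y**2 ↦ 3·6·25·1 = 450
  X*Z**2 ↦ 1·6·1·4 = 24
  -3*Y**3 ↦ -3·1·125·1 = -375
  3*Y**2*Z ↦ 3·1·25·2 = 150
  Y*Z**2 ↦ 1·1·5·4 = 20
  2*Z**3 ↦ 2·1·1·8 = 16
Sum: F(6, 5, 2) = (540) + (144) + (450) + (24) + (-375) + (150) + (20) + (16) = 969.
Reducing mod 7: 969 ≡ 3 (mod 7).
Since F(a, b, c) ≡ 3 ≠ 0 (mod 7), P does NOT lie on the curve.
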